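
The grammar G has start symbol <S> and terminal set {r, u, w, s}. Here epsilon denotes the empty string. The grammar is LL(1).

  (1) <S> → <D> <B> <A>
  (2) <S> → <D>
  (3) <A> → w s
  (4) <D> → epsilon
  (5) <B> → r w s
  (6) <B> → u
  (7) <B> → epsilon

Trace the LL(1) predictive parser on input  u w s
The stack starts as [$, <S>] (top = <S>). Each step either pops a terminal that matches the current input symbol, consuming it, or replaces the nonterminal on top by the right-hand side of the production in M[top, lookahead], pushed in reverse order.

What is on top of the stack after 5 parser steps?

w

     Stack          Input    Action
  1  $ <S>          u w s $  expand <S> → <D> <B> <A>
  2  $ <A> <B> <D>  u w s $  expand <D> → epsilon
  3  $ <A> <B>      u w s $  expand <B> → u
  4  $ <A> u        u w s $  match u
  5  $ <A>          w s $    expand <A> → w s
Stack after step 5: $ s w (top = w).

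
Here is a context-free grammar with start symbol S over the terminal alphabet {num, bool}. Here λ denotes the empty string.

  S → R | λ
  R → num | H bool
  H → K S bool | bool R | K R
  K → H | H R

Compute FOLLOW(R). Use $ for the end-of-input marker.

FIRST(S): from S→R we get {bool, num}; from S→λ we get {λ}. So FIRST(S) = {λ, bool, num}.
FIRST(R): from R→num we get {num}; from R→H bool we get {bool}. So FIRST(R) = {bool, num}.
FIRST(H): from H→K S bool we get {bool}; from H→bool R we get {bool}; from H→K R we get {bool}. So FIRST(H) = {bool}.
FIRST(K): from K→H we get {bool}; from K→H R we get {bool}. So FIRST(K) = {bool}.
FOLLOW(S) includes $ since S is the start symbol.
FOLLOW(S): in H→K S bool, S is followed by bool with FIRST {bool}. Thus FOLLOW(S) = {$, bool}.
FOLLOW(K): in H→K S bool, K is followed by S bool with FIRST {bool, num}; in H→K R, K is followed by R with FIRST {bool, num}. Thus FOLLOW(K) = {bool, num}.
FOLLOW(H): in R→H bool, H is followed by bool with FIRST {bool}; in K→H, the suffix after H is empty, so FOLLOW(H) ⊇ FOLLOW(K) = {bool, num}; in K→H R, H is followed by R with FIRST {bool, num}. Thus FOLLOW(H) = {bool, num}.
FOLLOW(R): in S→R, the suffix after R is empty, so FOLLOW(R) ⊇ FOLLOW(S) = {$, bool}; in H→bool R, the suffix after R is empty, so FOLLOW(R) ⊇ FOLLOW(H) = {bool, num}; in H→K R, the suffix after R is empty, so FOLLOW(R) ⊇ FOLLOW(H) = {bool, num}; in K→H R, the suffix after R is empty, so FOLLOW(R) ⊇ FOLLOW(K) = {bool, num}. Thus FOLLOW(R) = {$, bool, num}.

{$, bool, num}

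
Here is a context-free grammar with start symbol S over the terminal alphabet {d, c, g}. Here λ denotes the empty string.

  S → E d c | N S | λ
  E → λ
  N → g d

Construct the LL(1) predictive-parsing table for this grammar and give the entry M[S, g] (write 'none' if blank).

FIRST(E): from E→λ we get {λ}. So FIRST(E) = {λ}.
FIRST(N): from N→g d we get {g}. So FIRST(N) = {g}.
FIRST(S): from S→E d c we get {d}; from S→N S we get {g}; from S→λ we get {λ}. So FIRST(S) = {λ, d, g}.
FOLLOW(S) includes $ since S is the start symbol.
FOLLOW(S): in S→N S, the suffix after S is empty (adds nothing new). Thus FOLLOW(S) = {$}.
For S → E d c: FIRST(E d c) = {d}, so it goes in M[S, t] for t ∈ {d}.
For S → N S: FIRST(N S) = {g}, so it goes in M[S, t] for t ∈ {g}.
For S → λ: FIRST(λ) = {λ}, so it goes in M[S, t] for t ∈ {}; since λ ∈ FIRST, also for every t ∈ FOLLOW(S) = {$}.

S → N S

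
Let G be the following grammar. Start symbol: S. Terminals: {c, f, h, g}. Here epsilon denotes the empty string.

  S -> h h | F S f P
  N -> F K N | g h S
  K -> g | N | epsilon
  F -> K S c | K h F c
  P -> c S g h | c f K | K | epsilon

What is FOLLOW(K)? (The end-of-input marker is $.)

FIRST(S) = {g, h}  (via F S f P)
FIRST(N) = {g, h}  (via F K N)
FIRST(K) = {epsilon, g, h}  (via N)
FIRST(F) = {g, h}  (via K S c, K h F c)
FIRST(P) = {epsilon, c, g, h}  (via K)
FOLLOW(S) includes $ since S is the start symbol.
FOLLOW(F): in S->F S f P, F is followed by S f P with FIRST {g, h}; in N->F K N, F is followed by K N with FIRST {g, h}; in F->K h F c, F is followed by c with FIRST {c}. Thus FOLLOW(F) = {c, g, h}.
FOLLOW(S): in S->F S f P, S is followed by f P with FIRST {f}; in N->g h S, the suffix after S is empty, so FOLLOW(S) ⊇ FOLLOW(N) = {$, c, f, g, h}; in F->K S c, S is followed by c with FIRST {c}; in P->c S g h, S is followed by g h with FIRST {g}. Thus FOLLOW(S) = {$, c, f, g, h}.
FOLLOW(P): in S->F S f P, the suffix after P is empty, so FOLLOW(P) ⊇ FOLLOW(S) = {$, c, f, g, h}. Thus FOLLOW(P) = {$, c, f, g, h}.
FOLLOW(K): in N->F K N, K is followed by N with FIRST {g, h}; in F->K S c, K is followed by S c with FIRST {g, h}; in F->K h F c, K is followed by h F c with FIRST {h}; in P->c f K, the suffix after K is empty, so FOLLOW(K) ⊇ FOLLOW(P) = {$, c, f, g, h}; in P->K, the suffix after K is empty, so FOLLOW(K) ⊇ FOLLOW(P) = {$, c, f, g, h}. Thus FOLLOW(K) = {$, c, f, g, h}.
FOLLOW(N): in N->F K N, the suffix after N is empty (adds nothing new); in K->N, the suffix after N is empty, so FOLLOW(N) ⊇ FOLLOW(K) = {$, c, f, g, h}. Thus FOLLOW(N) = {$, c, f, g, h}.

{$, c, f, g, h}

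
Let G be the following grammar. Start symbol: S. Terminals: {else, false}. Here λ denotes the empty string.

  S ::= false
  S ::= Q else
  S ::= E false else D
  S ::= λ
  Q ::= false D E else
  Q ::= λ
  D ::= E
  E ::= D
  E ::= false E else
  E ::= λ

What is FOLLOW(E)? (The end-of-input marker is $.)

FIRST(Q) = {λ, false}
FIRST(S) = {λ, else, false}  (via Q else, E false else D)
FIRST(D) = {λ, false}  (via E)
FIRST(E) = {λ, false}  (via D)
FOLLOW(S) includes $ since S is the start symbol.
FOLLOW(S): S appears on no right-hand side. Thus FOLLOW(S) = {$}.
FOLLOW(Q): in S::=Q else, Q is followed by else with FIRST {else}. Thus FOLLOW(Q) = {else}.
FOLLOW(D): in S::=E false else D, the suffix after D is empty, so FOLLOW(D) ⊇ FOLLOW(S) = {$}; in Q::=false D E else, D is followed by E else with FIRST {else, false}; in E::=D, the suffix after D is empty, so FOLLOW(D) ⊇ FOLLOW(E) = {$, else, false}. Thus FOLLOW(D) = {$, else, false}.
FOLLOW(E): in S::=E false else D, E is followed by false else D with FIRST {false}; in Q::=false D E else, E is followed by else with FIRST {else}; in D::=E, the suffix after E is empty, so FOLLOW(E) ⊇ FOLLOW(D) = {$, else, false}; in E::=false E else, E is followed by else with FIRST {else}. Thus FOLLOW(E) = {$, else, false}.

{$, else, false}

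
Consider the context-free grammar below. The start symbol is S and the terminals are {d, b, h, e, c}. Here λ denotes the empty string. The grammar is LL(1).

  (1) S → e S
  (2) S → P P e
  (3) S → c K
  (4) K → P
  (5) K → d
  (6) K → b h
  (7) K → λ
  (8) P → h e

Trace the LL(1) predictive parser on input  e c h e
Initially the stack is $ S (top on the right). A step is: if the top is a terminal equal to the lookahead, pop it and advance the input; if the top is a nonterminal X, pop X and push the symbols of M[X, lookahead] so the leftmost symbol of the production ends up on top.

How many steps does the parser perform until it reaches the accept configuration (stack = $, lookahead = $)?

8

     Stack  Input      Action
  1  $ S    e c h e $  expand S → e S
  2  $ S e  e c h e $  match e
  3  $ S    c h e $    expand S → c K
  4  $ K c  c h e $    match c
  5  $ K    h e $      expand K → P
  6  $ P    h e $      expand P → h e
  7  $ e h  h e $      match h
  8  $ e    e $        match e
Accept reached after 8 steps.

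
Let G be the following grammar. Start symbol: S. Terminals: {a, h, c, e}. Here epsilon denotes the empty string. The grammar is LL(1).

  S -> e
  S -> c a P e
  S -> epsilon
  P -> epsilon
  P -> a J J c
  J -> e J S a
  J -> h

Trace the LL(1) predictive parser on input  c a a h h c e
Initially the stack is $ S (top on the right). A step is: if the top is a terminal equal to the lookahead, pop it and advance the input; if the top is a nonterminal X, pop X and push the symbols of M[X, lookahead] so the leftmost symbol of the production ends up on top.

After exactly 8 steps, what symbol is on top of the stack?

h

step 1: stack=$ S  input=c a a h h c e $  — expand S -> c a P e
step 2: stack=$ e P a c  input=c a a h h c e $  — match c
step 3: stack=$ e P a  input=a a h h c e $  — match a
step 4: stack=$ e P  input=a h h c e $  — expand P -> a J J c
step 5: stack=$ e c J J a  input=a h h c e $  — match a
step 6: stack=$ e c J J  input=h h c e $  — expand J -> h
step 7: stack=$ e c J h  input=h h c e $  — match h
step 8: stack=$ e c J  input=h c e $  — expand J -> h
Stack after step 8: $ e c h (top = h).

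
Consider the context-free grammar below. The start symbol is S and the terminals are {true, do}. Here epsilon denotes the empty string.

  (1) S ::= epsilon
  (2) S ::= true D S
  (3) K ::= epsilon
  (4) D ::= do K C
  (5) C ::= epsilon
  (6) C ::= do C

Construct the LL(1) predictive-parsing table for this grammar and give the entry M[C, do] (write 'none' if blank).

C ::= do C

FIRST(S) = {epsilon, true}
FIRST(K) = {epsilon}
FIRST(D) = {do}
FIRST(C) = {epsilon, do}
FOLLOW(S) includes $ since S is the start symbol.
FOLLOW(D): in S::=true D S, D is followed by S with FIRST {epsilon, true}; in S::=true D S, the suffix after D is nullable, so FOLLOW(D) ⊇ FOLLOW(S) = {$}. Thus FOLLOW(D) = {$, true}.
FOLLOW(C): in D::=do K C, the suffix after C is empty, so FOLLOW(C) ⊇ FOLLOW(D) = {$, true}; in C::=do C, the suffix after C is empty (adds nothing new). Thus FOLLOW(C) = {$, true}.
For C ::= epsilon: FIRST(epsilon) = {epsilon}, so it goes in M[C, t] for t ∈ {}; since epsilon ∈ FIRST, also for every t ∈ FOLLOW(C) = {$, true}.
For C ::= do C: FIRST(do C) = {do}, so it goes in M[C, t] for t ∈ {do}.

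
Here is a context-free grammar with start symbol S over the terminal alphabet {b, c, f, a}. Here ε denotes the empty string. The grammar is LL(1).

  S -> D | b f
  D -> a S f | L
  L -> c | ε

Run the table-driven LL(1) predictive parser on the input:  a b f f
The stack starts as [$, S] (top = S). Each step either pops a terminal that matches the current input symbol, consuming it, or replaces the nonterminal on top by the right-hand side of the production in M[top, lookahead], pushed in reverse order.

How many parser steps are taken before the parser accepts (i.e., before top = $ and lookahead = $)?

7

     Stack    Input      Action
  1  $ S      a b f f $  expand S -> D
  2  $ D      a b f f $  expand D -> a S f
  3  $ f S a  a b f f $  match a
  4  $ f S    b f f $    expand S -> b f
  5  $ f f b  b f f $    match b
  6  $ f f    f f $      match f
  7  $ f      f $        match f
Accept reached after 7 steps.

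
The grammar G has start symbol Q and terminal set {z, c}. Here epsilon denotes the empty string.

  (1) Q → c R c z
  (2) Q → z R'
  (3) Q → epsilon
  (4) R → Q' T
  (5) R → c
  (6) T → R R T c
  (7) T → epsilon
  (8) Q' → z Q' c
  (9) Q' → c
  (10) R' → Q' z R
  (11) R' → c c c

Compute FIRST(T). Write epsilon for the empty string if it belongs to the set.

{epsilon, c, z}

FIRST(Q) = {epsilon, c, z}
FIRST(Q') = {c, z}
FIRST(R) = {c, z}  (via Q' T)
FIRST(R') = {c, z}  (via Q' z R)
FIRST(T) = {epsilon, c, z}  (via R R T c)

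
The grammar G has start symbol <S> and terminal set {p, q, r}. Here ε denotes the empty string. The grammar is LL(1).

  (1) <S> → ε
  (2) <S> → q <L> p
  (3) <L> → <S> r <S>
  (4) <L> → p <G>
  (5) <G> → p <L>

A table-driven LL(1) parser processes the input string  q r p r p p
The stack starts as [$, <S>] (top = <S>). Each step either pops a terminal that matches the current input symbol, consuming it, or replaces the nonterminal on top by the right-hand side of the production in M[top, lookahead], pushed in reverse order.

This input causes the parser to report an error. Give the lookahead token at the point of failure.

     Stack          Input          Action
  1  $ <S>          q r p r p p $  expand <S> → q <L> p
  2  $ p <L> q      q r p r p p $  match q
  3  $ p <L>        r p r p p $    expand <L> → <S> r <S>
  4  $ p <S> r <S>  r p r p p $    expand <S> → ε
  5  $ p <S> r      r p r p p $    match r
  6  $ p <S>        p r p p $      expand <S> → ε
  7  $ p            p r p p $      match p
  8  $              r p p $        error: stack empty but input remains

r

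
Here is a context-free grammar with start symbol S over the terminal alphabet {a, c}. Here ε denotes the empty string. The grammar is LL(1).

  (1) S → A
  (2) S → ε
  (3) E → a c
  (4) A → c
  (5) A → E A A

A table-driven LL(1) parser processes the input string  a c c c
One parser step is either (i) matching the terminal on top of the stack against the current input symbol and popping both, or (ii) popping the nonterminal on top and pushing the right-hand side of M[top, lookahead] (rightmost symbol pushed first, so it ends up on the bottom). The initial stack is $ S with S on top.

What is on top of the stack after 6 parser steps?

c

step 1: stack=$ S  input=a c c c $  — expand S → A
step 2: stack=$ A  input=a c c c $  — expand A → E A A
step 3: stack=$ A A E  input=a c c c $  — expand E → a c
step 4: stack=$ A A c a  input=a c c c $  — match a
step 5: stack=$ A A c  input=c c c $  — match c
step 6: stack=$ A A  input=c c $  — expand A → c
Stack after step 6: $ A c (top = c).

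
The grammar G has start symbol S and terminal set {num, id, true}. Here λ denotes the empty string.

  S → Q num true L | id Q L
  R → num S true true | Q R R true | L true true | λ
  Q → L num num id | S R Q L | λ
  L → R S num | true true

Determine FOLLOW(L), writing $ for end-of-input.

{$, id, num, true}

FIRST(S) = {id, num, true}  (via Q num true L)
FIRST(R) = {λ, id, num, true}  (via Q R R true, L true true)
FIRST(L) = {id, num, true}  (via R S num)
FIRST(Q) = {λ, id, num, true}  (via L num num id, S R Q L)
FOLLOW(S) includes $ since S is the start symbol.
FOLLOW(S): in R→num S true true, S is followed by true true with FIRST {true}; in Q→S R Q L, S is followed by R Q L with FIRST {id, num, true}; in L→R S num, S is followed by num with FIRST {num}. Thus FOLLOW(S) = {$, id, num, true}.
FOLLOW(R): in R→Q R R true (occurrence 1), R is followed by R true with FIRST {id, num, true}; in R→Q R R true (occurrence 2), R is followed by true with FIRST {true}; in Q→S R Q L, R is followed by Q L with FIRST {id, num, true}; in L→R S num, R is followed by S num with FIRST {id, num, true}. Thus FOLLOW(R) = {id, num, true}.
FOLLOW(Q): in S→Q num true L, Q is followed by num true L with FIRST {num}; in S→id Q L, Q is followed by L with FIRST {id, num, true}; in R→Q R R true, Q is followed by R R true with FIRST {id, num, true}; in Q→S R Q L, Q is followed by L with FIRST {id, num, true}. Thus FOLLOW(Q) = {id, num, true}.
FOLLOW(L): in S→Q num true L, the suffix after L is empty, so FOLLOW(L) ⊇ FOLLOW(S) = {$, id, num, true}; in S→id Q L, the suffix after L is empty, so FOLLOW(L) ⊇ FOLLOW(S) = {$, id, num, true}; in R→L true true, L is followed by true true with FIRST {true}; in Q→L num num id, L is followed by num num id with FIRST {num}; in Q→S R Q L, the suffix after L is empty, so FOLLOW(L) ⊇ FOLLOW(Q) = {id, num, true}. Thus FOLLOW(L) = {$, id, num, true}.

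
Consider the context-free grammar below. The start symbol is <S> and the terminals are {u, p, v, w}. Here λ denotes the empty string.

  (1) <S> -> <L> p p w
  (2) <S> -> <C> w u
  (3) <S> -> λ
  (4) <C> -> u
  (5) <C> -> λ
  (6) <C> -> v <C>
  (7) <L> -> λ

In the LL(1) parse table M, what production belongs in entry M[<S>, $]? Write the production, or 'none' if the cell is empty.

<S> -> λ

FIRST(<C>) = {λ, u, v}
FIRST(<L>) = {λ}
FIRST(<S>) = {λ, p, u, v, w}  (via <L> p p w, <C> w u)
FOLLOW(<S>) includes $ since <S> is the start symbol.
FOLLOW(<S>): <S> appears on no right-hand side. Thus FOLLOW(<S>) = {$}.
For <S> -> <L> p p w: FIRST(<L> p p w) = {p}, so it goes in M[<S>, t] for t ∈ {p}.
For <S> -> <C> w u: FIRST(<C> w u) = {u, v, w}, so it goes in M[<S>, t] for t ∈ {u, v, w}.
For <S> -> λ: FIRST(λ) = {λ}, so it goes in M[<S>, t] for t ∈ {}; since λ ∈ FIRST, also for every t ∈ FOLLOW(<S>) = {$}.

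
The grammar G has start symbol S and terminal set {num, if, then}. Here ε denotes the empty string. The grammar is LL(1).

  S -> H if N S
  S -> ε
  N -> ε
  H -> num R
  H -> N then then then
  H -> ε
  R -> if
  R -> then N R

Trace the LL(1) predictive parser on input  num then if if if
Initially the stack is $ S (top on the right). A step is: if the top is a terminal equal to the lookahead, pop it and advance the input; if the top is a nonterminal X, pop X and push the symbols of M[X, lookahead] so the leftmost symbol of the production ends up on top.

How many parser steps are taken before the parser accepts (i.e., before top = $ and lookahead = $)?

step 1: stack=$ S  input=num then if if if $  — expand S -> H if N S
step 2: stack=$ S N if H  input=num then if if if $  — expand H -> num R
step 3: stack=$ S N if R num  input=num then if if if $  — match num
step 4: stack=$ S N if R  input=then if if if $  — expand R -> then N R
step 5: stack=$ S N if R N then  input=then if if if $  — match then
step 6: stack=$ S N if R N  input=if if if $  — expand N -> ε
step 7: stack=$ S N if R  input=if if if $  — expand R -> if
step 8: stack=$ S N if if  input=if if if $  — match if
step 9: stack=$ S N if  input=if if $  — match if
step 10: stack=$ S N  input=if $  — expand N -> ε
step 11: stack=$ S  input=if $  — expand S -> H if N S
step 12: stack=$ S N if H  input=if $  — expand H -> ε
step 13: stack=$ S N if  input=if $  — match if
step 14: stack=$ S N  input=$  — expand N -> ε
step 15: stack=$ S  input=$  — expand S -> ε
Accept reached after 15 steps.

15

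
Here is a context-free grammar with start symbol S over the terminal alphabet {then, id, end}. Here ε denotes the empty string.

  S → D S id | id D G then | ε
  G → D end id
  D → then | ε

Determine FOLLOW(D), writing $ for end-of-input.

FIRST(D) = {ε, then}
FIRST(S) = {ε, id, then}  (via D S id)
FIRST(G) = {end, then}  (via D end id)
FOLLOW(S) includes $ since S is the start symbol.
FOLLOW(S): in S→D S id, S is followed by id with FIRST {id}. Thus FOLLOW(S) = {$, id}.
FOLLOW(G): in S→id D G then, G is followed by then with FIRST {then}. Thus FOLLOW(G) = {then}.
FOLLOW(D): in S→D S id, D is followed by S id with FIRST {id, then}; in S→id D G then, D is followed by G then with FIRST {end, then}; in G→D end id, D is followed by end id with FIRST {end}. Thus FOLLOW(D) = {end, id, then}.

{end, id, then}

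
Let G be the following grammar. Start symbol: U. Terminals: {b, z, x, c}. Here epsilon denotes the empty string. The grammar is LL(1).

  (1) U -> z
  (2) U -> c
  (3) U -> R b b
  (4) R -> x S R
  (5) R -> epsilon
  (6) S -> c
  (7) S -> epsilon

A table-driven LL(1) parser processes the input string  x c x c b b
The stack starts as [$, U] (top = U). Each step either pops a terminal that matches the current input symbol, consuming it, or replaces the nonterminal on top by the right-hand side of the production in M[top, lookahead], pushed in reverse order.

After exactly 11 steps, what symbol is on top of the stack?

      Stack        Input          Action
   1  $ U          x c x c b b $  expand U -> R b b
   2  $ b b R      x c x c b b $  expand R -> x S R
   3  $ b b R S x  x c x c b b $  match x
   4  $ b b R S    c x c b b $    expand S -> c
   5  $ b b R c    c x c b b $    match c
   6  $ b b R      x c b b $      expand R -> x S R
   7  $ b b R S x  x c b b $      match x
   8  $ b b R S    c b b $        expand S -> c
   9  $ b b R c    c b b $        match c
  10  $ b b R      b b $          expand R -> epsilon
  11  $ b b        b b $          match b
Stack after step 11: $ b (top = b).

b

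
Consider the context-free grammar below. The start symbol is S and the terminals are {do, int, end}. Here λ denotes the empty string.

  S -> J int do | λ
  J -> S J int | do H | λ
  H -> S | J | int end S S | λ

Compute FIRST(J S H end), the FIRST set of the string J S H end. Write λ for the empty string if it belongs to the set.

{do, end, int}

FIRST(S): from S->J int do we get {do, int}; from S->λ we get {λ}. So FIRST(S) = {λ, do, int}.
FIRST(J): from J->S J int we get {do, int}; from J->do H we get {do}; from J->λ we get {λ}. So FIRST(J) = {λ, do, int}.
FIRST(H): from H->S we get {λ, do, int}; from H->J we get {λ, do, int}; from H->int end S S we get {int}; from H->λ we get {λ}. So FIRST(H) = {λ, do, int}.
FIRST(J S H end): take FIRST of each symbol in turn, carrying on past any symbol whose FIRST contains λ; result {do, end, int}.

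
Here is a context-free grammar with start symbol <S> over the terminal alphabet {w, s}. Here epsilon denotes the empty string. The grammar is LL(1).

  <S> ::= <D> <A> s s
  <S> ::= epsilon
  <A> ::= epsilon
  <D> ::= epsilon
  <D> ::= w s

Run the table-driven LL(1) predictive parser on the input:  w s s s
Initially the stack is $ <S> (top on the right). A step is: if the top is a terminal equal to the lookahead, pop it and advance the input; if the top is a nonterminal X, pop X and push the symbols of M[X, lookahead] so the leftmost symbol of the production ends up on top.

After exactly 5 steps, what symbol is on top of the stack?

step 1: stack=$ <S>  input=w s s s $  — expand <S> ::= <D> <A> s s
step 2: stack=$ s s <A> <D>  input=w s s s $  — expand <D> ::= w s
step 3: stack=$ s s <A> s w  input=w s s s $  — match w
step 4: stack=$ s s <A> s  input=s s s $  — match s
step 5: stack=$ s s <A>  input=s s $  — expand <A> ::= epsilon
Stack after step 5: $ s s (top = s).

s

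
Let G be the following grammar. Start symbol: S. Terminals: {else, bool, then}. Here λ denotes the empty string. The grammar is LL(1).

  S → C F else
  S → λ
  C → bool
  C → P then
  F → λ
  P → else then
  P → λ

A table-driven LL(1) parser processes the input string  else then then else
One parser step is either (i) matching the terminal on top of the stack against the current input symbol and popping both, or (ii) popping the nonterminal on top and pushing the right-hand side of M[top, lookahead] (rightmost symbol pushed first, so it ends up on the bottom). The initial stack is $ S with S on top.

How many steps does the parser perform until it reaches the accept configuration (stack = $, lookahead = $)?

8

step 1: stack=$ S  input=else then then else $  — expand S → C F else
step 2: stack=$ else F C  input=else then then else $  — expand C → P then
step 3: stack=$ else F then P  input=else then then else $  — expand P → else then
step 4: stack=$ else F then then else  input=else then then else $  — match else
step 5: stack=$ else F then then  input=then then else $  — match then
step 6: stack=$ else F then  input=then else $  — match then
step 7: stack=$ else F  input=else $  — expand F → λ
step 8: stack=$ else  input=else $  — match else
Accept reached after 8 steps.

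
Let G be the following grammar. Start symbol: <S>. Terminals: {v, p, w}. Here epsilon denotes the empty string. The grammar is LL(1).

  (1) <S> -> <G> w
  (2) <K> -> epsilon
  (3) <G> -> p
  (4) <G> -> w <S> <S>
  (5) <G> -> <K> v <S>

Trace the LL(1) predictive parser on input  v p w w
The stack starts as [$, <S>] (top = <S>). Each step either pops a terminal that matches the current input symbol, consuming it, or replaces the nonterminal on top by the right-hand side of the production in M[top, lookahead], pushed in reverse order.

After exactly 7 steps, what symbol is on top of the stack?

w

     Stack          Input      Action
  1  $ <S>          v p w w $  expand <S> -> <G> w
  2  $ w <G>        v p w w $  expand <G> -> <K> v <S>
  3  $ w <S> v <K>  v p w w $  expand <K> -> epsilon
  4  $ w <S> v      v p w w $  match v
  5  $ w <S>        p w w $    expand <S> -> <G> w
  6  $ w w <G>      p w w $    expand <G> -> p
  7  $ w w p        p w w $    match p
Stack after step 7: $ w w (top = w).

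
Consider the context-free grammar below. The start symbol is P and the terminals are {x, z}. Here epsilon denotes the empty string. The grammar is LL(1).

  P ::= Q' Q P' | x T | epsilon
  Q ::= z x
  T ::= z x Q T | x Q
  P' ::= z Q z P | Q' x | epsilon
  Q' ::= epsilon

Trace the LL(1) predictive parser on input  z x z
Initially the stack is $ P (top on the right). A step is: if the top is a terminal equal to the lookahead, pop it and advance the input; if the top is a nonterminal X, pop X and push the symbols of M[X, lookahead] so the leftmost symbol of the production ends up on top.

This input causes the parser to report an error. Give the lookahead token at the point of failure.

step 1: stack=$ P  input=z x z $  — expand P ::= Q' Q P'
step 2: stack=$ P' Q Q'  input=z x z $  — expand Q' ::= epsilon
step 3: stack=$ P' Q  input=z x z $  — expand Q ::= z x
step 4: stack=$ P' x z  input=z x z $  — match z
step 5: stack=$ P' x  input=x z $  — match x
step 6: stack=$ P'  input=z $  — expand P' ::= z Q z P
step 7: stack=$ P z Q z  input=z $  — match z
step 8: stack=$ P z Q  input=$  — error: M[Q, $] is empty

$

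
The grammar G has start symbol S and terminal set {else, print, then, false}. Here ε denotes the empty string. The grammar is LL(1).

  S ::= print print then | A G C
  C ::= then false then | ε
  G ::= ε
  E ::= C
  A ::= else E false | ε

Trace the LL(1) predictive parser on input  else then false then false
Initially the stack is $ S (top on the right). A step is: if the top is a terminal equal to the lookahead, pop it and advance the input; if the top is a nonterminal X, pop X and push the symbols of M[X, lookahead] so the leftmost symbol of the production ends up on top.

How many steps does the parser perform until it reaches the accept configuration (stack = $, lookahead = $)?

step 1: stack=$ S  input=else then false then false $  — expand S ::= A G C
step 2: stack=$ C G A  input=else then false then false $  — expand A ::= else E false
step 3: stack=$ C G false E else  input=else then false then false $  — match else
step 4: stack=$ C G false E  input=then false then false $  — expand E ::= C
step 5: stack=$ C G false C  input=then false then false $  — expand C ::= then false then
step 6: stack=$ C G false then false then  input=then false then false $  — match then
step 7: stack=$ C G false then false  input=false then false $  — match false
step 8: stack=$ C G false then  input=then false $  — match then
step 9: stack=$ C G false  input=false $  — match false
step 10: stack=$ C G  input=$  — expand G ::= ε
step 11: stack=$ C  input=$  — expand C ::= ε
Accept reached after 11 steps.

11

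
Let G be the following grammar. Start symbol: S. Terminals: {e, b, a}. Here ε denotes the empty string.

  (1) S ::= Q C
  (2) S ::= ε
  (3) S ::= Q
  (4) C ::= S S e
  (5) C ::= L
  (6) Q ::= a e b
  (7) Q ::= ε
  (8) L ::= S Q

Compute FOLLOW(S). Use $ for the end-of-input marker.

FIRST(Q): from Q::=a e b we get {a}; from Q::=ε we get {ε}. So FIRST(Q) = {ε, a}.
FIRST(S): from S::=Q C we get {ε, a, e}; from S::=ε we get {ε}; from S::=Q we get {ε, a}. So FIRST(S) = {ε, a, e}.
FIRST(L): from L::=S Q we get {ε, a, e}. So FIRST(L) = {ε, a, e}.
FIRST(C): from C::=S S e we get {a, e}; from C::=L we get {ε, a, e}. So FIRST(C) = {ε, a, e}.
FOLLOW(S) includes $ since S is the start symbol.
FOLLOW(S): in C::=S S e (occurrence 1), S is followed by S e with FIRST {a, e}; in C::=S S e (occurrence 2), S is followed by e with FIRST {e}; in L::=S Q, S is followed by Q with FIRST {ε, a}; in L::=S Q, the suffix after S is nullable, so FOLLOW(S) ⊇ FOLLOW(L) = {$, a, e}. Thus FOLLOW(S) = {$, a, e}.
FOLLOW(C): in S::=Q C, the suffix after C is empty, so FOLLOW(C) ⊇ FOLLOW(S) = {$, a, e}. Thus FOLLOW(C) = {$, a, e}.
FOLLOW(L): in C::=L, the suffix after L is empty, so FOLLOW(L) ⊇ FOLLOW(C) = {$, a, e}. Thus FOLLOW(L) = {$, a, e}.
FOLLOW(Q): in S::=Q C, Q is followed by C with FIRST {ε, a, e}; in S::=Q C, the suffix after Q is nullable, so FOLLOW(Q) ⊇ FOLLOW(S) = {$, a, e}; in S::=Q, the suffix after Q is empty, so FOLLOW(Q) ⊇ FOLLOW(S) = {$, a, e}; in L::=S Q, the suffix after Q is empty, so FOLLOW(Q) ⊇ FOLLOW(L) = {$, a, e}. Thus FOLLOW(Q) = {$, a, e}.

{$, a, e}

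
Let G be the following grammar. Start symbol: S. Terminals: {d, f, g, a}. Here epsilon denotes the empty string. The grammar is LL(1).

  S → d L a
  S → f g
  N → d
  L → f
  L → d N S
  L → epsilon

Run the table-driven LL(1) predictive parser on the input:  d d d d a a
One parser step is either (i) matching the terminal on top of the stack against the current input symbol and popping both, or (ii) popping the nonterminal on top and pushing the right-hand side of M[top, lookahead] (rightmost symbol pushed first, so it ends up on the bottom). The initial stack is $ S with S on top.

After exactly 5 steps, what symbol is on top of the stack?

d

     Stack      Input          Action
  1  $ S        d d d d a a $  expand S → d L a
  2  $ a L d    d d d d a a $  match d
  3  $ a L      d d d a a $    expand L → d N S
  4  $ a S N d  d d d a a $    match d
  5  $ a S N    d d a a $      expand N → d
Stack after step 5: $ a S d (top = d).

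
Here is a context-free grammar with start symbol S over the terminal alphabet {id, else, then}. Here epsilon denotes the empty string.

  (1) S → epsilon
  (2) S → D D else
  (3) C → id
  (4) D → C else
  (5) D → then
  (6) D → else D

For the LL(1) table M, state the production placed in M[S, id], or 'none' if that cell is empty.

S → D D else

FIRST(C) = {id}
FIRST(D) = {else, id, then}  (via C else)
FIRST(S) = {epsilon, else, id, then}  (via D D else)
FOLLOW(S) includes $ since S is the start symbol.
FOLLOW(S): S appears on no right-hand side. Thus FOLLOW(S) = {$}.
For S → epsilon: FIRST(epsilon) = {epsilon}, so it goes in M[S, t] for t ∈ {}; since epsilon ∈ FIRST, also for every t ∈ FOLLOW(S) = {$}.
For S → D D else: FIRST(D D else) = {else, id, then}, so it goes in M[S, t] for t ∈ {else, id, then}.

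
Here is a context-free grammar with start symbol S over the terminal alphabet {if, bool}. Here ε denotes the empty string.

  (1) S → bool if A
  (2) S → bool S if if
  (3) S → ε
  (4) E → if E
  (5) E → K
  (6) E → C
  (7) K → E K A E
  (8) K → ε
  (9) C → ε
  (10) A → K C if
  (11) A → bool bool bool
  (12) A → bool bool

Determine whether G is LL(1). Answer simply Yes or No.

No

FIRST(S) = {ε, bool}
FIRST(E) = {ε, bool, if}
FIRST(K) = {ε, bool, if}
FIRST(C) = {ε}
FIRST(A) = {bool, if}
FOLLOW(S) = {$, if}
FOLLOW(E) = {bool, if}
FOLLOW(K) = {bool, if}
FOLLOW(C) = {bool, if}
FOLLOW(A) = {$, bool, if}
Cell M[A, bool] receives both A → K C if and A → bool bool bool and A → bool bool — the grammar is not LL(1).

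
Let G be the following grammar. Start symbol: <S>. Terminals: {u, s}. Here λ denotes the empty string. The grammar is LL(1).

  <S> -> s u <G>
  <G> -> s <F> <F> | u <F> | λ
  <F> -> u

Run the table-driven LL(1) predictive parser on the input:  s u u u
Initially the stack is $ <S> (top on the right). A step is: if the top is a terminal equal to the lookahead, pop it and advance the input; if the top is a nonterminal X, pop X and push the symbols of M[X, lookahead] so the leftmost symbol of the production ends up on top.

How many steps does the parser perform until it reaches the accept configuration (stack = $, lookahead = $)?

7

     Stack      Input      Action
  1  $ <S>      s u u u $  expand <S> -> s u <G>
  2  $ <G> u s  s u u u $  match s
  3  $ <G> u    u u u $    match u
  4  $ <G>      u u $      expand <G> -> u <F>
  5  $ <F> u    u u $      match u
  6  $ <F>      u $        expand <F> -> u
  7  $ u        u $        match u
Accept reached after 7 steps.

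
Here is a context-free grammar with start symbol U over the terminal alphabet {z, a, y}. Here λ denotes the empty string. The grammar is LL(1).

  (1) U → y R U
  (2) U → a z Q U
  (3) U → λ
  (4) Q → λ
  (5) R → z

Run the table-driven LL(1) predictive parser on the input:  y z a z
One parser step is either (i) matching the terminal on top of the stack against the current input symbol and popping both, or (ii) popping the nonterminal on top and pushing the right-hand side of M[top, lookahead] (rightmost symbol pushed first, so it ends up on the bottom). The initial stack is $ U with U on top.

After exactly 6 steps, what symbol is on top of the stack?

z

step 1: stack=$ U  input=y z a z $  — expand U → y R U
step 2: stack=$ U R y  input=y z a z $  — match y
step 3: stack=$ U R  input=z a z $  — expand R → z
step 4: stack=$ U z  input=z a z $  — match z
step 5: stack=$ U  input=a z $  — expand U → a z Q U
step 6: stack=$ U Q z a  input=a z $  — match a
Stack after step 6: $ U Q z (top = z).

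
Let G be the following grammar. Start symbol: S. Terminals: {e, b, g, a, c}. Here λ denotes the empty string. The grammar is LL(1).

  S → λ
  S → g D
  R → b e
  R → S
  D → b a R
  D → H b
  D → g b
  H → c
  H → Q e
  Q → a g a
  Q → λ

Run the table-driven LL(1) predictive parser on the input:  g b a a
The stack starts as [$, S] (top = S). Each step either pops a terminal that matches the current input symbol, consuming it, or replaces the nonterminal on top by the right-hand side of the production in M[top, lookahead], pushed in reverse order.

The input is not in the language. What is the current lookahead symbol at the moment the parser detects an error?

a

     Stack    Input      Action
  1  $ S      g b a a $  expand S → g D
  2  $ D g    g b a a $  match g
  3  $ D      b a a $    expand D → b a R
  4  $ R a b  b a a $    match b
  5  $ R a    a a $      match a
  6  $ R      a $        error: M[R, a] is empty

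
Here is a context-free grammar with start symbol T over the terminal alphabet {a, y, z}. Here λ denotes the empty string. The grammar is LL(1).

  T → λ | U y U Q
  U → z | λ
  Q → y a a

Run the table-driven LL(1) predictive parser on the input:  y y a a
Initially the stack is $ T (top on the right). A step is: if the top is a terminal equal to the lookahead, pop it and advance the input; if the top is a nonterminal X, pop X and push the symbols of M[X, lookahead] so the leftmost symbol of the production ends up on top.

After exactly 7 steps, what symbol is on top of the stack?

a

     Stack      Input      Action
  1  $ T        y y a a $  expand T → U y U Q
  2  $ Q U y U  y y a a $  expand U → λ
  3  $ Q U y    y y a a $  match y
  4  $ Q U      y a a $    expand U → λ
  5  $ Q        y a a $    expand Q → y a a
  6  $ a a y    y a a $    match y
  7  $ a a      a a $      match a
Stack after step 7: $ a (top = a).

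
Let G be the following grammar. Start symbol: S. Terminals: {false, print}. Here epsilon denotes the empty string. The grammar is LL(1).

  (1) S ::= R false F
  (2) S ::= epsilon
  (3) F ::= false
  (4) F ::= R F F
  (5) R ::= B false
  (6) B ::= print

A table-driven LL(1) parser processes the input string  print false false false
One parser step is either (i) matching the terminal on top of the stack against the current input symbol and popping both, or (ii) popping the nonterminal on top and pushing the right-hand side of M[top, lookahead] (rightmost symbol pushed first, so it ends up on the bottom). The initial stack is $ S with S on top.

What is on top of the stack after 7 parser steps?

     Stack                  Input                      Action
  1  $ S                    print false false false $  expand S ::= R false F
  2  $ F false R            print false false false $  expand R ::= B false
  3  $ F false false B      print false false false $  expand B ::= print
  4  $ F false false print  print false false false $  match print
  5  $ F false false        false false false $        match false
  6  $ F false              false false $              match false
  7  $ F                    false $                    expand F ::= false
Stack after step 7: $ false (top = false).

false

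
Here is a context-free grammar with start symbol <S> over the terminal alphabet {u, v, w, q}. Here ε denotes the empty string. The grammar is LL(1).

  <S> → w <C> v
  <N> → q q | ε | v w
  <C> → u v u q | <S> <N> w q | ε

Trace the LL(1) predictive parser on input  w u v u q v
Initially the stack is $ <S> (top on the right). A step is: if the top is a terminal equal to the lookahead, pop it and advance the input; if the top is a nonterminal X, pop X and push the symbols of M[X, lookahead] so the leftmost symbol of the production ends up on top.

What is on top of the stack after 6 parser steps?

q

step 1: stack=$ <S>  input=w u v u q v $  — expand <S> → w <C> v
step 2: stack=$ v <C> w  input=w u v u q v $  — match w
step 3: stack=$ v <C>  input=u v u q v $  — expand <C> → u v u q
step 4: stack=$ v q u v u  input=u v u q v $  — match u
step 5: stack=$ v q u v  input=v u q v $  — match v
step 6: stack=$ v q u  input=u q v $  — match u
Stack after step 6: $ v q (top = q).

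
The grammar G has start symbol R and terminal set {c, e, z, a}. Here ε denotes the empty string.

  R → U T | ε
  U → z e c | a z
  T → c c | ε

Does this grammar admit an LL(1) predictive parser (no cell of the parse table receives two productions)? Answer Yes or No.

FIRST(R) = {ε, a, z}
FIRST(U) = {a, z}
FIRST(T) = {ε, c}
FOLLOW(R) = {$}
FOLLOW(U) = {$, c}
FOLLOW(T) = {$}
Each cell of M receives at most one production.

Yes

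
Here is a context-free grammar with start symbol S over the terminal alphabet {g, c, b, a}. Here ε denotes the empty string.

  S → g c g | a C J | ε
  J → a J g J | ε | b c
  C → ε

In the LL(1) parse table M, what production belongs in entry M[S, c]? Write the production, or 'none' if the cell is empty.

FIRST(S): from S→g c g we get {g}; from S→a C J we get {a}; from S→ε we get {ε}. So FIRST(S) = {ε, a, g}.
FIRST(J): from J→a J g J we get {a}; from J→ε we get {ε}; from J→b c we get {b}. So FIRST(J) = {ε, a, b}.
FIRST(C): from C→ε we get {ε}. So FIRST(C) = {ε}.
FOLLOW(S) includes $ since S is the start symbol.
FOLLOW(S): S appears on no right-hand side. Thus FOLLOW(S) = {$}.
For S → g c g: FIRST(g c g) = {g}, so it goes in M[S, t] for t ∈ {g}.
For S → a C J: FIRST(a C J) = {a}, so it goes in M[S, t] for t ∈ {a}.
For S → ε: FIRST(ε) = {ε}, so it goes in M[S, t] for t ∈ {}; since ε ∈ FIRST, also for every t ∈ FOLLOW(S) = {$}.
None of these place a production in M[S, c].

none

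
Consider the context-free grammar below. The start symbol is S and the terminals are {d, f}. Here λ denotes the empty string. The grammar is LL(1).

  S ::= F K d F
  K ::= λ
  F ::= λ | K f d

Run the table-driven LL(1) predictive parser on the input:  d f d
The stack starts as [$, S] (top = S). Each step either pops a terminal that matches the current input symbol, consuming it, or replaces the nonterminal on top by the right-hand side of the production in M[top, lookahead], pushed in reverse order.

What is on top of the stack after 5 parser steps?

K

     Stack      Input    Action
  1  $ S        d f d $  expand S ::= F K d F
  2  $ F d K F  d f d $  expand F ::= λ
  3  $ F d K    d f d $  expand K ::= λ
  4  $ F d      d f d $  match d
  5  $ F        f d $    expand F ::= K f d
Stack after step 5: $ d f K (top = K).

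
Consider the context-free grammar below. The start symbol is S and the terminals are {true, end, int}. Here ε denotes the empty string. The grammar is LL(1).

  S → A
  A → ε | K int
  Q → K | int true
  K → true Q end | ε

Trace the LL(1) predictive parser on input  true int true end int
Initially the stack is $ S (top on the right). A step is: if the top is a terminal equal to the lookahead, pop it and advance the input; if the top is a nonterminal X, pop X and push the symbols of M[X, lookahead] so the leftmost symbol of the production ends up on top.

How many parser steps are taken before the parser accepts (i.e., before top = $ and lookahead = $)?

     Stack               Input                    Action
  1  $ S                 true int true end int $  expand S → A
  2  $ A                 true int true end int $  expand A → K int
  3  $ int K             true int true end int $  expand K → true Q end
  4  $ int end Q true    true int true end int $  match true
  5  $ int end Q         int true end int $       expand Q → int true
  6  $ int end true int  int true end int $       match int
  7  $ int end true      true end int $           match true
  8  $ int end           end int $                match end
  9  $ int               int $                    match int
Accept reached after 9 steps.

9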